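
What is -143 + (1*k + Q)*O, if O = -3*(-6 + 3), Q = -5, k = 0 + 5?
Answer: -143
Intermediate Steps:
k = 5
O = 9 (O = -3*(-3) = 9)
-143 + (1*k + Q)*O = -143 + (1*5 - 5)*9 = -143 + (5 - 5)*9 = -143 + 0*9 = -143 + 0 = -143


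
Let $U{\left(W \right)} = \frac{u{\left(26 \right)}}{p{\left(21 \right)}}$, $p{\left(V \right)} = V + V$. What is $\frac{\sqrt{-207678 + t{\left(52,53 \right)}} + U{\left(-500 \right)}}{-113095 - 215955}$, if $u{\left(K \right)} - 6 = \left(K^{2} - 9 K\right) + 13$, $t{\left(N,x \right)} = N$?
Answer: $- \frac{461}{13820100} - \frac{i \sqrt{207626}}{329050} \approx -3.3357 \cdot 10^{-5} - 0.0013848 i$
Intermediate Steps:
$p{\left(V \right)} = 2 V$
$u{\left(K \right)} = 19 + K^{2} - 9 K$ ($u{\left(K \right)} = 6 + \left(\left(K^{2} - 9 K\right) + 13\right) = 6 + \left(13 + K^{2} - 9 K\right) = 19 + K^{2} - 9 K$)
$U{\left(W \right)} = \frac{461}{42}$ ($U{\left(W \right)} = \frac{19 + 26^{2} - 234}{2 \cdot 21} = \frac{19 + 676 - 234}{42} = 461 \cdot \frac{1}{42} = \frac{461}{42}$)
$\frac{\sqrt{-207678 + t{\left(52,53 \right)}} + U{\left(-500 \right)}}{-113095 - 215955} = \frac{\sqrt{-207678 + 52} + \frac{461}{42}}{-113095 - 215955} = \frac{\sqrt{-207626} + \frac{461}{42}}{-329050} = \left(i \sqrt{207626} + \frac{461}{42}\right) \left(- \frac{1}{329050}\right) = \left(\frac{461}{42} + i \sqrt{207626}\right) \left(- \frac{1}{329050}\right) = - \frac{461}{13820100} - \frac{i \sqrt{207626}}{329050}$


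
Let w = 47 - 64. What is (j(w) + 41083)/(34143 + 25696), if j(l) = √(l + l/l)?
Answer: 41083/59839 + 4*I/59839 ≈ 0.68656 + 6.6846e-5*I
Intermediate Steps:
w = -17
j(l) = √(1 + l) (j(l) = √(l + 1) = √(1 + l))
(j(w) + 41083)/(34143 + 25696) = (√(1 - 17) + 41083)/(34143 + 25696) = (√(-16) + 41083)/59839 = (4*I + 41083)*(1/59839) = (41083 + 4*I)*(1/59839) = 41083/59839 + 4*I/59839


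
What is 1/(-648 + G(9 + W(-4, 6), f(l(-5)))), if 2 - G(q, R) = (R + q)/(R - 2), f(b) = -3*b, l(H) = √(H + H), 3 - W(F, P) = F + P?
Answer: (-3*√10 + 2*I)/(-1282*I + 1941*√10) ≈ -0.0015462 + 2.8954e-6*I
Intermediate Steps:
W(F, P) = 3 - F - P (W(F, P) = 3 - (F + P) = 3 + (-F - P) = 3 - F - P)
l(H) = √2*√H (l(H) = √(2*H) = √2*√H)
G(q, R) = 2 - (R + q)/(-2 + R) (G(q, R) = 2 - (R + q)/(R - 2) = 2 - (R + q)/(-2 + R))
1/(-648 + G(9 + W(-4, 6), f(l(-5)))) = 1/(-648 + (-4 - 3*√2*√(-5) - (9 + (3 - 1*(-4) - 1*6)))/(-2 - 3*√2*√(-5))) = 1/(-648 + (-4 - 3*√2*I*√5 - (9 + (3 + 4 - 6)))/(-2 - 3*√2*I*√5)) = 1/(-648 + (-4 - 3*I*√10 - (9 + 1))/(-2 - 3*I*√10)) = 1/(-648 + (-4 - 3*I*√10 - 1*10)/(-2 - 3*I*√10)) = 1/(-648 + (-4 - 3*I*√10 - 10)/(-2 - 3*I*√10)) = 1/(-648 + (-14 - 3*I*√10)/(-2 - 3*I*√10))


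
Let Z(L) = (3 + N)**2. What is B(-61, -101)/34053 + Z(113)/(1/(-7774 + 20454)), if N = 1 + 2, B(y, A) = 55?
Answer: 15544513495/34053 ≈ 4.5648e+5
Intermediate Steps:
N = 3
Z(L) = 36 (Z(L) = (3 + 3)**2 = 6**2 = 36)
B(-61, -101)/34053 + Z(113)/(1/(-7774 + 20454)) = 55/34053 + 36/(1/(-7774 + 20454)) = 55*(1/34053) + 36/(1/12680) = 55/34053 + 36/(1/12680) = 55/34053 + 36*12680 = 55/34053 + 456480 = 15544513495/34053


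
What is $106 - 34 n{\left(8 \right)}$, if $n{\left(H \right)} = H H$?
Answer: $-2070$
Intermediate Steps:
$n{\left(H \right)} = H^{2}$
$106 - 34 n{\left(8 \right)} = 106 - 34 \cdot 8^{2} = 106 - 2176 = -2070$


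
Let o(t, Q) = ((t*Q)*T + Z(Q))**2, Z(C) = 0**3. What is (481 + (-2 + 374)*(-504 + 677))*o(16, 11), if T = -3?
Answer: 18075518208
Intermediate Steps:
Z(C) = 0
o(t, Q) = 9*Q**2*t**2 (o(t, Q) = ((t*Q)*(-3) + 0)**2 = ((Q*t)*(-3) + 0)**2 = (-3*Q*t + 0)**2 = (-3*Q*t)**2 = 9*Q**2*t**2)
(481 + (-2 + 374)*(-504 + 677))*o(16, 11) = (481 + (-2 + 374)*(-504 + 677))*(9*11**2*16**2) = (481 + 372*173)*(9*121*256) = (481 + 64356)*278784 = 64837*278784 = 18075518208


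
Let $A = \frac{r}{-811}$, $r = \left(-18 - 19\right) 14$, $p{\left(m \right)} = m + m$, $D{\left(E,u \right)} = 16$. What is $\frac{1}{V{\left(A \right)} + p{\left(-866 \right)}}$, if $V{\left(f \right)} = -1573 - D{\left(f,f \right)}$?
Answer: $- \frac{1}{3321} \approx -0.00030111$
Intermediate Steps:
$p{\left(m \right)} = 2 m$
$r = -518$ ($r = \left(-37\right) 14 = -518$)
$A = \frac{518}{811}$ ($A = - \frac{518}{-811} = \left(-518\right) \left(- \frac{1}{811}\right) = \frac{518}{811} \approx 0.63872$)
$V{\left(f \right)} = -1589$ ($V{\left(f \right)} = -1573 - 16 = -1589$)
$\frac{1}{V{\left(A \right)} + p{\left(-866 \right)}} = \frac{1}{-1589 + 2 \left(-866\right)} = \frac{1}{-1589 - 1732} = \frac{1}{-3321} = - \frac{1}{3321}$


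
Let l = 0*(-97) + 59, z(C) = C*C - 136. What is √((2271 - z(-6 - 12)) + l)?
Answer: 3*√238 ≈ 46.282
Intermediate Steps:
z(C) = -136 + C² (z(C) = C² - 136 = -136 + C²)
l = 59 (l = 0 + 59 = 59)
√((2271 - z(-6 - 12)) + l) = √((2271 - (-136 + (-6 - 12)²)) + 59) = √((2271 - (-136 + (-18)²)) + 59) = √((2271 - (-136 + 324)) + 59) = √((2271 - 1*188) + 59) = √((2271 - 188) + 59) = √(2083 + 59) = √2142 = 3*√238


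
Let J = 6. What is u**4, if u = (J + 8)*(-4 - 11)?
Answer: 1944810000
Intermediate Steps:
u = -210 (u = (6 + 8)*(-4 - 11) = 14*(-15) = -210)
u**4 = (-210)**4 = 1944810000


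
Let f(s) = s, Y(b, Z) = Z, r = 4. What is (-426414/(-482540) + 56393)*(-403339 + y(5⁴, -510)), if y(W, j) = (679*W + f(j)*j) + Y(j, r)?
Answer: 382523366240138/24127 ≈ 1.5855e+10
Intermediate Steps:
y(W, j) = 4 + j² + 679*W (y(W, j) = (679*W + j*j) + 4 = (679*W + j²) + 4 = (j² + 679*W) + 4 = 4 + j² + 679*W)
(-426414/(-482540) + 56393)*(-403339 + y(5⁴, -510)) = (-426414/(-482540) + 56393)*(-403339 + (4 + (-510)² + 679*5⁴)) = (-426414*(-1/482540) + 56393)*(-403339 + (4 + 260100 + 679*625)) = (213207/241270 + 56393)*(-403339 + (4 + 260100 + 424375)) = 13606152317*(-403339 + 684479)/241270 = (13606152317/241270)*281140 = 382523366240138/24127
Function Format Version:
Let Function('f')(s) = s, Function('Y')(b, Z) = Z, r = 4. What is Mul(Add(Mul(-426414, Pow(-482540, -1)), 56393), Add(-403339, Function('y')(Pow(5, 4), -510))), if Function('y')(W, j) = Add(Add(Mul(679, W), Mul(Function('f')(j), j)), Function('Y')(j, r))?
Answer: Rational(382523366240138, 24127) ≈ 1.5855e+10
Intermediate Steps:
Function('y')(W, j) = Add(4, Pow(j, 2), Mul(679, W)) (Function('y')(W, j) = Add(Add(Mul(679, W), Mul(j, j)), 4) = Add(Add(Mul(679, W), Pow(j, 2)), 4) = Add(Add(Pow(j, 2), Mul(679, W)), 4) = Add(4, Pow(j, 2), Mul(679, W)))
Mul(Add(Mul(-426414, Pow(-482540, -1)), 56393), Add(-403339, Function('y')(Pow(5, 4), -510))) = Mul(Add(Mul(-426414, Pow(-482540, -1)), 56393), Add(-403339, Add(4, Pow(-510, 2), Mul(679, Pow(5, 4))))) = Mul(Add(Mul(-426414, Rational(-1, 482540)), 56393), Add(-403339, Add(4, 260100, Mul(679, 625)))) = Mul(Add(Rational(213207, 241270), 56393), Add(-403339, Add(4, 260100, 424375))) = Mul(Rational(13606152317, 241270), Add(-403339, 684479)) = Mul(Rational(13606152317, 241270), 281140) = Rational(382523366240138, 24127)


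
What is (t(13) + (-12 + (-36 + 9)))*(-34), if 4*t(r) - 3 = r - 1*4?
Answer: 1224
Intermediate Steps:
t(r) = -¼ + r/4 (t(r) = ¾ + (r - 1*4)/4 = ¾ + (r - 4)/4 = ¾ + (-4 + r)/4 = ¾ + (-1 + r/4) = -¼ + r/4)
(t(13) + (-12 + (-36 + 9)))*(-34) = ((-¼ + (¼)*13) + (-12 + (-36 + 9)))*(-34) = ((-¼ + 13/4) + (-12 - 27))*(-34) = (3 - 39)*(-34) = -36*(-34) = 1224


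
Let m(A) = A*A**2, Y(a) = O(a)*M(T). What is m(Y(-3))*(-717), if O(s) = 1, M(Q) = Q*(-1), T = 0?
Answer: 0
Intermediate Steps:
M(Q) = -Q
Y(a) = 0 (Y(a) = 1*(-1*0) = 1*0 = 0)
m(A) = A**3
m(Y(-3))*(-717) = 0**3*(-717) = 0*(-717) = 0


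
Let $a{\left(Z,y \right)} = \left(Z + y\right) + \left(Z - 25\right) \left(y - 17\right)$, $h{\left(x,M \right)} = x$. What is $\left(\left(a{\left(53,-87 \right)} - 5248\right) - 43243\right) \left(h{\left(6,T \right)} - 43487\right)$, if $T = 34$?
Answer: $2236532197$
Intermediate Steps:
$a{\left(Z,y \right)} = Z + y + \left(-25 + Z\right) \left(-17 + y\right)$ ($a{\left(Z,y \right)} = \left(Z + y\right) + \left(-25 + Z\right) \left(-17 + y\right) = Z + y + \left(-25 + Z\right) \left(-17 + y\right)$)
$\left(\left(a{\left(53,-87 \right)} - 5248\right) - 43243\right) \left(h{\left(6,T \right)} - 43487\right) = \left(\left(\left(425 - -2088 - 848 + 53 \left(-87\right)\right) - 5248\right) - 43243\right) \left(6 - 43487\right) = \left(\left(\left(425 + 2088 - 848 - 4611\right) - 5248\right) - 43243\right) \left(-43481\right) = \left(\left(-2946 - 5248\right) - 43243\right) \left(-43481\right) = \left(-8194 - 43243\right) \left(-43481\right) = \left(-51437\right) \left(-43481\right) = 2236532197$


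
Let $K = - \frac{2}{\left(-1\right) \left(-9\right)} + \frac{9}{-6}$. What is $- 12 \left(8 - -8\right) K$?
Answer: $\frac{992}{3} \approx 330.67$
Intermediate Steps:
$K = - \frac{31}{18}$ ($K = - \frac{2}{9} + 9 \left(- \frac{1}{6}\right) = \left(-2\right) \frac{1}{9} - \frac{3}{2} = - \frac{2}{9} - \frac{3}{2} = - \frac{31}{18} \approx -1.7222$)
$- 12 \left(8 - -8\right) K = - 12 \left(8 - -8\right) \left(- \frac{31}{18}\right) = - 12 \left(8 + 8\right) \left(- \frac{31}{18}\right) = \left(-12\right) 16 \left(- \frac{31}{18}\right) = \left(-192\right) \left(- \frac{31}{18}\right) = \frac{992}{3}$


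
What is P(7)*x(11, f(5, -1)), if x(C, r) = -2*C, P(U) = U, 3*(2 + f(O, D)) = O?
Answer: -154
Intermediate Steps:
f(O, D) = -2 + O/3
P(7)*x(11, f(5, -1)) = 7*(-2*11) = 7*(-22) = -154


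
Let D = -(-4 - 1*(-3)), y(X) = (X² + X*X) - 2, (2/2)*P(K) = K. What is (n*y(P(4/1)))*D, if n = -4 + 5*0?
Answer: -120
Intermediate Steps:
P(K) = K
y(X) = -2 + 2*X² (y(X) = (X² + X²) - 2 = 2*X² - 2 = -2 + 2*X²)
n = -4 (n = -4 + 0 = -4)
D = 1 (D = -(-4 + 3) = -1*(-1) = 1)
(n*y(P(4/1)))*D = -4*(-2 + 2*(4/1)²)*1 = -4*(-2 + 2*(4*1)²)*1 = -4*(-2 + 2*4²)*1 = -4*(-2 + 2*16)*1 = -4*(-2 + 32)*1 = -4*30*1 = -120*1 = -120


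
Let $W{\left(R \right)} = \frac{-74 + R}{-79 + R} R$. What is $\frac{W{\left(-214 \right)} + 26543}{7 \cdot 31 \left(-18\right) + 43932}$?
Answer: $\frac{7715467}{11727618} \approx 0.65789$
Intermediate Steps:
$W{\left(R \right)} = \frac{R \left(-74 + R\right)}{-79 + R}$ ($W{\left(R \right)} = \frac{-74 + R}{-79 + R} R = \frac{R \left(-74 + R\right)}{-79 + R}$)
$\frac{W{\left(-214 \right)} + 26543}{7 \cdot 31 \left(-18\right) + 43932} = \frac{- \frac{214 \left(-74 - 214\right)}{-79 - 214} + 26543}{7 \cdot 31 \left(-18\right) + 43932} = \frac{\left(-214\right) \frac{1}{-293} \left(-288\right) + 26543}{217 \left(-18\right) + 43932} = \frac{\left(-214\right) \left(- \frac{1}{293}\right) \left(-288\right) + 26543}{-3906 + 43932} = \frac{- \frac{61632}{293} + 26543}{40026} = \frac{7715467}{293} \cdot \frac{1}{40026} = \frac{7715467}{11727618}$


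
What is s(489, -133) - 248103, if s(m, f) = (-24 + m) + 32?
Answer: -247606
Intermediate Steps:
s(m, f) = 8 + m
s(489, -133) - 248103 = (8 + 489) - 248103 = 497 - 248103 = -247606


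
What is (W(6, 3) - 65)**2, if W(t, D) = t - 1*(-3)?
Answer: 3136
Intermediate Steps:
W(t, D) = 3 + t (W(t, D) = t + 3 = 3 + t)
(W(6, 3) - 65)**2 = ((3 + 6) - 65)**2 = (9 - 65)**2 = (-56)**2 = 3136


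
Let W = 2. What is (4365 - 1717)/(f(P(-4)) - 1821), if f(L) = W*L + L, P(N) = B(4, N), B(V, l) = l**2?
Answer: -2648/1773 ≈ -1.4935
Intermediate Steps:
P(N) = N**2
f(L) = 3*L (f(L) = 2*L + L = 3*L)
(4365 - 1717)/(f(P(-4)) - 1821) = (4365 - 1717)/(3*(-4)**2 - 1821) = 2648/(3*16 - 1821) = 2648/(48 - 1821) = 2648/(-1773) = 2648*(-1/1773) = -2648/1773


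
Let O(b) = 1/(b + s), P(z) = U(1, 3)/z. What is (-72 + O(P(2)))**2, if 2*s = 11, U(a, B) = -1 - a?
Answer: 417316/81 ≈ 5152.0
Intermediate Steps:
s = 11/2 (s = (1/2)*11 = 11/2 ≈ 5.5000)
P(z) = -2/z (P(z) = (-1 - 1*1)/z = (-1 - 1)/z = -2/z)
O(b) = 1/(11/2 + b) (O(b) = 1/(b + 11/2) = 1/(11/2 + b))
(-72 + O(P(2)))**2 = (-72 + 2/(11 + 2*(-2/2)))**2 = (-72 + 2/(11 + 2*(-2*1/2)))**2 = (-72 + 2/(11 + 2*(-1)))**2 = (-72 + 2/(11 - 2))**2 = (-72 + 2/9)**2 = (-646/9)**2 = 417316/81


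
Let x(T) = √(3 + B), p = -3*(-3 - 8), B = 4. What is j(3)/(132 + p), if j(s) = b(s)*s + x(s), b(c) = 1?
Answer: 1/55 + √7/165 ≈ 0.034217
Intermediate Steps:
p = 33 (p = -3*(-11) = 33)
x(T) = √7 (x(T) = √(3 + 4) = √7)
j(s) = s + √7 (j(s) = 1*s + √7 = s + √7)
j(3)/(132 + p) = (3 + √7)/(132 + 33) = (3 + √7)/165 = (3 + √7)*(1/165) = 1/55 + √7/165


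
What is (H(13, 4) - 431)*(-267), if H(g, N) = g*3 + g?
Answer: 101193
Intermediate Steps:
H(g, N) = 4*g (H(g, N) = 3*g + g = 4*g)
(H(13, 4) - 431)*(-267) = (4*13 - 431)*(-267) = (52 - 431)*(-267) = -379*(-267) = 101193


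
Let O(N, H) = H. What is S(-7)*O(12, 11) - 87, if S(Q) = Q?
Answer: -164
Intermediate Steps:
S(-7)*O(12, 11) - 87 = -7*11 - 87 = -77 - 87 = -164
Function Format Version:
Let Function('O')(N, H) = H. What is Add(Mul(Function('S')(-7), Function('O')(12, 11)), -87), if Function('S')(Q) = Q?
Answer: -164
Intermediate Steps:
Add(Mul(Function('S')(-7), Function('O')(12, 11)), -87) = Add(Mul(-7, 11), -87) = Add(-77, -87) = -164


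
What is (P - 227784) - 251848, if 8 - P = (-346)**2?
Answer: -599340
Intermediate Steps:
P = -119708 (P = 8 - 1*(-346)**2 = 8 - 1*119716 = 8 - 119716 = -119708)
(P - 227784) - 251848 = (-119708 - 227784) - 251848 = -347492 - 251848 = -599340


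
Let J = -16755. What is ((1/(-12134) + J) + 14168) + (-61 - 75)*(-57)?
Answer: 62672109/12134 ≈ 5165.0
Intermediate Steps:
((1/(-12134) + J) + 14168) + (-61 - 75)*(-57) = ((1/(-12134) - 16755) + 14168) + (-61 - 75)*(-57) = ((-1/12134 - 16755) + 14168) - 136*(-57) = (-203305171/12134 + 14168) + 7752 = -31390659/12134 + 7752 = 62672109/12134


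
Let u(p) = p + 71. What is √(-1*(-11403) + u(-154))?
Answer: 2*√2830 ≈ 106.40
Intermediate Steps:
u(p) = 71 + p
√(-1*(-11403) + u(-154)) = √(-1*(-11403) + (71 - 154)) = √(11403 - 83) = √11320 = 2*√2830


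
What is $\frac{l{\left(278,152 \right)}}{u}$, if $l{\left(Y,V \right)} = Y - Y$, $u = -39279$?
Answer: $0$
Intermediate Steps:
$l{\left(Y,V \right)} = 0$
$\frac{l{\left(278,152 \right)}}{u} = \frac{0}{-39279} = 0 \left(- \frac{1}{39279}\right) = 0$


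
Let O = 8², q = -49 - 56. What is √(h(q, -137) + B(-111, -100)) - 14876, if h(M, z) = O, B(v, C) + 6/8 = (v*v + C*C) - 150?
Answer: -14876 + √88937/2 ≈ -14727.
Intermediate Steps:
B(v, C) = -603/4 + C² + v² (B(v, C) = -¾ + ((v*v + C*C) - 150) = -¾ + ((v² + C²) - 150) = -¾ + ((C² + v²) - 150) = -¾ + (-150 + C² + v²) = -603/4 + C² + v²)
q = -105
O = 64
h(M, z) = 64
√(h(q, -137) + B(-111, -100)) - 14876 = √(64 + (-603/4 + (-100)² + (-111)²)) - 14876 = √(64 + (-603/4 + 10000 + 12321)) - 14876 = √(64 + 88681/4) - 14876 = √(88937/4) - 14876 = √88937/2 - 14876 = -14876 + √88937/2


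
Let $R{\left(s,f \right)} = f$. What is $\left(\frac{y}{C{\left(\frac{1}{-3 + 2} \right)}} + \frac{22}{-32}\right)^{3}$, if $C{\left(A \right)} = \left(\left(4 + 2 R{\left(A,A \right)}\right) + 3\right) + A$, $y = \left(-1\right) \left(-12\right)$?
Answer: $\frac{50653}{4096} \approx 12.366$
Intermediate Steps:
$y = 12$
$C{\left(A \right)} = 7 + 3 A$ ($C{\left(A \right)} = \left(\left(4 + 2 A\right) + 3\right) + A = \left(7 + 2 A\right) + A = 7 + 3 A$)
$\left(\frac{y}{C{\left(\frac{1}{-3 + 2} \right)}} + \frac{22}{-32}\right)^{3} = \left(\frac{12}{7 + \frac{3}{-3 + 2}} + \frac{22}{-32}\right)^{3} = \left(\frac{12}{7 + \frac{3}{-1}} + 22 \left(- \frac{1}{32}\right)\right)^{3} = \left(\frac{12}{7 + 3 \left(-1\right)} - \frac{11}{16}\right)^{3} = \left(\frac{12}{7 - 3} - \frac{11}{16}\right)^{3} = \left(\frac{12}{4} - \frac{11}{16}\right)^{3} = \left(12 \cdot \frac{1}{4} - \frac{11}{16}\right)^{3} = \left(3 - \frac{11}{16}\right)^{3} = \left(\frac{37}{16}\right)^{3} = \frac{50653}{4096}$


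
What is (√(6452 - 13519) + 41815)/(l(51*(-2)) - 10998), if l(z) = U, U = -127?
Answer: -8363/2225 - I*√7067/11125 ≈ -3.7587 - 0.0075564*I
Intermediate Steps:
l(z) = -127
(√(6452 - 13519) + 41815)/(l(51*(-2)) - 10998) = (√(6452 - 13519) + 41815)/(-127 - 10998) = (√(-7067) + 41815)/(-11125) = (I*√7067 + 41815)*(-1/11125) = (41815 + I*√7067)*(-1/11125) = -8363/2225 - I*√7067/11125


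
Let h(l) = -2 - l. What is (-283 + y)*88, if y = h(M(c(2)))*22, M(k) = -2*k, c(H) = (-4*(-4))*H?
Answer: 95128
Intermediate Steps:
c(H) = 16*H
y = 1364 (y = (-2 - (-2)*16*2)*22 = (-2 - (-2)*32)*22 = (-2 - 1*(-64))*22 = (-2 + 64)*22 = 62*22 = 1364)
(-283 + y)*88 = (-283 + 1364)*88 = 1081*88 = 95128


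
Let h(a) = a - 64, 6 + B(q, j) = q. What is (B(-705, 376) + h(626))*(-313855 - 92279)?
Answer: 60513966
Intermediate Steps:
B(q, j) = -6 + q
h(a) = -64 + a
(B(-705, 376) + h(626))*(-313855 - 92279) = ((-6 - 705) + (-64 + 626))*(-313855 - 92279) = (-711 + 562)*(-406134) = -149*(-406134) = 60513966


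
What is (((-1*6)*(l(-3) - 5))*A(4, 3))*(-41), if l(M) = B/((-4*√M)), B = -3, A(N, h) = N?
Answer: -4920 - 246*I*√3 ≈ -4920.0 - 426.08*I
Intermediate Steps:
l(M) = 3/(4*√M) (l(M) = -3*(-1/(4*√M)) = -(-3)/(4*√M) = 3/(4*√M))
(((-1*6)*(l(-3) - 5))*A(4, 3))*(-41) = (((-1*6)*(3/(4*√(-3)) - 5))*4)*(-41) = (-6*(3*(-I*√3/3)/4 - 5)*4)*(-41) = (-6*(-I*√3/4 - 5)*4)*(-41) = (-6*(-5 - I*√3/4)*4)*(-41) = ((30 + 3*I*√3/2)*4)*(-41) = (120 + 6*I*√3)*(-41) = -4920 - 246*I*√3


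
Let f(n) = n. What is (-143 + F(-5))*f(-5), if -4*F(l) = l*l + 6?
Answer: 3015/4 ≈ 753.75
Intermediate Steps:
F(l) = -3/2 - l²/4 (F(l) = -(l*l + 6)/4 = -(l² + 6)/4 = -(6 + l²)/4 = -3/2 - l²/4)
(-143 + F(-5))*f(-5) = (-143 + (-3/2 - ¼*(-5)²))*(-5) = (-143 + (-3/2 - ¼*25))*(-5) = (-143 + (-3/2 - 25/4))*(-5) = (-143 - 31/4)*(-5) = -603/4*(-5) = 3015/4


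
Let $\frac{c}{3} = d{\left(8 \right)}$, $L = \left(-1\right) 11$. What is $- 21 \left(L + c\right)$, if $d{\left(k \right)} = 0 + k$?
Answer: $-273$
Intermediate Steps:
$d{\left(k \right)} = k$
$L = -11$
$c = 24$ ($c = 3 \cdot 8 = 24$)
$- 21 \left(L + c\right) = - 21 \left(-11 + 24\right) = \left(-21\right) 13 = -273$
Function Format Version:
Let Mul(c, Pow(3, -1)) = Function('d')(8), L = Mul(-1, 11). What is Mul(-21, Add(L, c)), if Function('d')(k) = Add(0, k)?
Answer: -273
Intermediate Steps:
Function('d')(k) = k
L = -11
c = 24 (c = Mul(3, 8) = 24)
Mul(-21, Add(L, c)) = Mul(-21, Add(-11, 24)) = Mul(-21, 13) = -273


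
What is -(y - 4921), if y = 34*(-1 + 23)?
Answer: 4173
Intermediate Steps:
y = 748 (y = 34*22 = 748)
-(y - 4921) = -(748 - 4921) = -1*(-4173) = 4173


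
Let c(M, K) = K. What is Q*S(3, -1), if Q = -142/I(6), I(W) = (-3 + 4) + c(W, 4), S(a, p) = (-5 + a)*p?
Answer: -284/5 ≈ -56.800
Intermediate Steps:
S(a, p) = p*(-5 + a)
I(W) = 5 (I(W) = (-3 + 4) + 4 = 1 + 4 = 5)
Q = -142/5 ≈ -28.400
Q*S(3, -1) = -(-142)*(-5 + 3)/5 = -(-142)*(-2)/5 = -142/5*2 = -284/5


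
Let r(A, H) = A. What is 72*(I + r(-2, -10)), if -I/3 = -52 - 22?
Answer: 15840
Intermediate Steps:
I = 222 (I = -3*(-52 - 22) = -3*(-74) = 222)
72*(I + r(-2, -10)) = 72*(222 - 2) = 72*220 = 15840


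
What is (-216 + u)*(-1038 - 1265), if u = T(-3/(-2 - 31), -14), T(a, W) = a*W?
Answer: 5504170/11 ≈ 5.0038e+5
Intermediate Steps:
T(a, W) = W*a
u = -14/11 (u = -(-42)/(-2 - 31) = -(-42)/(-33) = -(-42)*(-1)/33 = -14*1/11 = -14/11 ≈ -1.2727)
(-216 + u)*(-1038 - 1265) = (-216 - 14/11)*(-1038 - 1265) = -2390/11*(-2303) = 5504170/11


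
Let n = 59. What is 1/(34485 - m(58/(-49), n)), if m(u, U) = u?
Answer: 49/1689823 ≈ 2.8997e-5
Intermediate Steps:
1/(34485 - m(58/(-49), n)) = 1/(34485 - 58/(-49)) = 1/(34485 - 58*(-1)/49) = 1/(34485 - 1*(-58/49)) = 1/(34485 + 58/49) = 1/(1689823/49) = 49/1689823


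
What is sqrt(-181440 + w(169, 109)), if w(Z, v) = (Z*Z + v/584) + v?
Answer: I*sqrt(13025765366)/292 ≈ 390.86*I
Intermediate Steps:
w(Z, v) = Z**2 + 585*v/584 (w(Z, v) = (Z**2 + v/584) + v = Z**2 + 585*v/584)
sqrt(-181440 + w(169, 109)) = sqrt(-181440 + (169**2 + (585/584)*109)) = sqrt(-181440 + (28561 + 63765/584)) = sqrt(-181440 + 16743389/584) = sqrt(-89217571/584) = I*sqrt(13025765366)/292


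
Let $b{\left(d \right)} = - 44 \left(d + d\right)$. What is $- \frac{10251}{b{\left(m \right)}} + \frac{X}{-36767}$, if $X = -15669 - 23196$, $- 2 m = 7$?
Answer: $- \frac{364928097}{11324236} \approx -32.225$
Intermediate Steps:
$m = - \frac{7}{2}$ ($m = \left(- \frac{1}{2}\right) 7 = - \frac{7}{2} \approx -3.5$)
$b{\left(d \right)} = - 88 d$ ($b{\left(d \right)} = - 44 \cdot 2 d = - 88 d$)
$X = -38865$
$- \frac{10251}{b{\left(m \right)}} + \frac{X}{-36767} = - \frac{10251}{\left(-88\right) \left(- \frac{7}{2}\right)} - \frac{38865}{-36767} = - \frac{10251}{308} - - \frac{38865}{36767} = \left(-10251\right) \frac{1}{308} + \frac{38865}{36767} = - \frac{10251}{308} + \frac{38865}{36767} = - \frac{364928097}{11324236}$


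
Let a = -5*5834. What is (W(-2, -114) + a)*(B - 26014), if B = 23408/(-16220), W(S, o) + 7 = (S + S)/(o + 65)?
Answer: 150819531402118/198695 ≈ 7.5905e+8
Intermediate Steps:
a = -29170
W(S, o) = -7 + 2*S/(65 + o) (W(S, o) = -7 + (S + S)/(o + 65) = -7 + (2*S)/(65 + o) = -7 + 2*S/(65 + o))
B = -5852/4055 (B = 23408*(-1/16220) = -5852/4055 ≈ -1.4432)
(W(-2, -114) + a)*(B - 26014) = ((-455 - 7*(-114) + 2*(-2))/(65 - 114) - 29170)*(-5852/4055 - 26014) = ((-455 + 798 - 4)/(-49) - 29170)*(-105492622/4055) = (-1/49*339 - 29170)*(-105492622/4055) = (-339/49 - 29170)*(-105492622/4055) = -1429669/49*(-105492622/4055) = 150819531402118/198695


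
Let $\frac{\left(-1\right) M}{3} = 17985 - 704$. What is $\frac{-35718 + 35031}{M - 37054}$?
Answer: $\frac{687}{88897} \approx 0.007728$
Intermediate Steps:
$M = -51843$ ($M = - 3 \left(17985 - 704\right) = \left(-3\right) 17281 = -51843$)
$\frac{-35718 + 35031}{M - 37054} = \frac{-35718 + 35031}{-51843 - 37054} = - \frac{687}{-88897} = \left(-687\right) \left(- \frac{1}{88897}\right) = \frac{687}{88897}$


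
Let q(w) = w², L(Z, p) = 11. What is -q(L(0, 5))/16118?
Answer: -121/16118 ≈ -0.0075071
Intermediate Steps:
-q(L(0, 5))/16118 = -1*11²/16118 = -1*121*(1/16118) = -121*1/16118 = -121/16118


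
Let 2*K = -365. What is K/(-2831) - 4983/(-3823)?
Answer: 29609141/21645826 ≈ 1.3679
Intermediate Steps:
K = -365/2 (K = (½)*(-365) = -365/2 ≈ -182.50)
K/(-2831) - 4983/(-3823) = -365/2/(-2831) - 4983/(-3823) = -365/2*(-1/2831) - 4983*(-1/3823) = 365/5662 + 4983/3823 = 29609141/21645826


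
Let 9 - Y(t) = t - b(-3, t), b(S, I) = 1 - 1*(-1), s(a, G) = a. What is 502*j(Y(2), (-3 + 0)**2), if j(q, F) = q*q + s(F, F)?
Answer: 45180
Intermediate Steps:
b(S, I) = 2 (b(S, I) = 1 + 1 = 2)
Y(t) = 11 - t (Y(t) = 9 - (t - 1*2) = 9 - (t - 2) = 9 - (-2 + t) = 9 + (2 - t) = 11 - t)
j(q, F) = F + q**2 (j(q, F) = q*q + F = q**2 + F = F + q**2)
502*j(Y(2), (-3 + 0)**2) = 502*((-3 + 0)**2 + (11 - 1*2)**2) = 502*((-3)**2 + (11 - 2)**2) = 502*(9 + 9**2) = 502*(9 + 81) = 502*90 = 45180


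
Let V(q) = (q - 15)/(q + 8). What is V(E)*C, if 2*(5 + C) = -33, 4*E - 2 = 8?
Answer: 1075/42 ≈ 25.595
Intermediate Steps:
E = 5/2 (E = ½ + (¼)*8 = ½ + 2 = 5/2 ≈ 2.5000)
V(q) = (-15 + q)/(8 + q)
C = -43/2 (C = -5 + (½)*(-33) = -5 - 33/2 = -43/2 ≈ -21.500)
V(E)*C = ((-15 + 5/2)/(8 + 5/2))*(-43/2) = (-25/2/(21/2))*(-43/2) = ((2/21)*(-25/2))*(-43/2) = -25/21*(-43/2) = 1075/42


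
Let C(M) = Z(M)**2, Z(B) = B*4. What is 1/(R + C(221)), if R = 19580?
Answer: 1/801036 ≈ 1.2484e-6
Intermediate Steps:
Z(B) = 4*B
C(M) = 16*M**2 (C(M) = (4*M)**2 = 16*M**2)
1/(R + C(221)) = 1/(19580 + 16*221**2) = 1/(19580 + 16*48841) = 1/(19580 + 781456) = 1/801036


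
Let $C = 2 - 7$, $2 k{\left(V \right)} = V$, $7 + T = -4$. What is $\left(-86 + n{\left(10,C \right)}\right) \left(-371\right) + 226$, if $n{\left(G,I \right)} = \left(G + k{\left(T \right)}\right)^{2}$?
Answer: $\frac{98477}{4} \approx 24619.0$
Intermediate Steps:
$T = -11$ ($T = -7 - 4 = -11$)
$k{\left(V \right)} = \frac{V}{2}$
$C = -5$ ($C = 2 - 7 = -5$)
$n{\left(G,I \right)} = \left(- \frac{11}{2} + G\right)^{2}$ ($n{\left(G,I \right)} = \left(G + \frac{1}{2} \left(-11\right)\right)^{2} = \left(G - \frac{11}{2}\right)^{2} = \left(- \frac{11}{2} + G\right)^{2}$)
$\left(-86 + n{\left(10,C \right)}\right) \left(-371\right) + 226 = \left(-86 + \frac{\left(-11 + 2 \cdot 10\right)^{2}}{4}\right) \left(-371\right) + 226 = \left(-86 + \frac{\left(-11 + 20\right)^{2}}{4}\right) \left(-371\right) + 226 = \left(-86 + \frac{9^{2}}{4}\right) \left(-371\right) + 226 = \left(-86 + \frac{1}{4} \cdot 81\right) \left(-371\right) + 226 = \left(-86 + \frac{81}{4}\right) \left(-371\right) + 226 = \left(- \frac{263}{4}\right) \left(-371\right) + 226 = \frac{97573}{4} + 226 = \frac{98477}{4}$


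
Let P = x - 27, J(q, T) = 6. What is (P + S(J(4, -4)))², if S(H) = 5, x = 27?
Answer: 25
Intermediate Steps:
P = 0 (P = 27 - 27 = 0)
(P + S(J(4, -4)))² = (0 + 5)² = 5² = 25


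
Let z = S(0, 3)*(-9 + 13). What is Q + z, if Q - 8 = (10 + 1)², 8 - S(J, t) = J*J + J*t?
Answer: 161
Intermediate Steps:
S(J, t) = 8 - J² - J*t (S(J, t) = 8 - (J*J + J*t) = 8 - (J² + J*t) = 8 + (-J² - J*t) = 8 - J² - J*t)
z = 32 (z = (8 - 1*0² - 1*0*3)*(-9 + 13) = (8 - 1*0 + 0)*4 = (8 + 0 + 0)*4 = 8*4 = 32)
Q = 129 (Q = 8 + (10 + 1)² = 8 + 11² = 8 + 121 = 129)
Q + z = 129 + 32 = 161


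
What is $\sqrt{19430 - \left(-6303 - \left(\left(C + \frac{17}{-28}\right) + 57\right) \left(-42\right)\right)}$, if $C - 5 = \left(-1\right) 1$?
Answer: $\frac{\sqrt{92786}}{2} \approx 152.3$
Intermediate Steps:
$C = 4$ ($C = 5 - 1 = 4$)
$\sqrt{19430 - \left(-6303 - \left(\left(C + \frac{17}{-28}\right) + 57\right) \left(-42\right)\right)} = \sqrt{19430 + \left(14454 - \left(8151 - \left(\left(4 + \frac{17}{-28}\right) + 57\right) \left(-42\right)\right)\right)} = \sqrt{19430 + \left(14454 - \left(8151 - \left(\left(4 + 17 \left(- \frac{1}{28}\right)\right) + 57\right) \left(-42\right)\right)\right)} = \sqrt{19430 + \left(14454 - \left(8151 - \left(\left(4 - \frac{17}{28}\right) + 57\right) \left(-42\right)\right)\right)} = \sqrt{19430 + \left(14454 - \left(8151 - \left(\frac{95}{28} + 57\right) \left(-42\right)\right)\right)} = \sqrt{19430 + \left(14454 - \left(8151 - \frac{1691}{28} \left(-42\right)\right)\right)} = \sqrt{19430 + \left(14454 - \left(8151 - - \frac{5073}{2}\right)\right)} = \sqrt{19430 + \left(14454 - \left(8151 + \frac{5073}{2}\right)\right)} = \sqrt{19430 + \left(14454 - \frac{21375}{2}\right)} = \sqrt{19430 + \frac{7533}{2}} = \sqrt{\frac{46393}{2}} = \frac{\sqrt{92786}}{2}$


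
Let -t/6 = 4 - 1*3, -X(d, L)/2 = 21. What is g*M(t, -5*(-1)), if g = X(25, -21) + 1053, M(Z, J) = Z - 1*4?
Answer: -10110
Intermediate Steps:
X(d, L) = -42 (X(d, L) = -2*21 = -42)
t = -6 (t = -6*(4 - 1*3) = -6*(4 - 3) = -6*1 = -6)
M(Z, J) = -4 + Z (M(Z, J) = Z - 4 = -4 + Z)
g = 1011 (g = -42 + 1053 = 1011)
g*M(t, -5*(-1)) = 1011*(-4 - 6) = 1011*(-10) = -10110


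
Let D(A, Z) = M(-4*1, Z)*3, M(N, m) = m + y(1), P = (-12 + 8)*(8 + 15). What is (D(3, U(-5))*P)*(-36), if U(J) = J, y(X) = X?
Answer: -39744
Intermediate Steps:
P = -92 (P = -4*23 = -92)
M(N, m) = 1 + m (M(N, m) = m + 1 = 1 + m)
D(A, Z) = 3 + 3*Z (D(A, Z) = (1 + Z)*3 = 3 + 3*Z)
(D(3, U(-5))*P)*(-36) = ((3 + 3*(-5))*(-92))*(-36) = ((3 - 15)*(-92))*(-36) = -12*(-92)*(-36) = 1104*(-36) = -39744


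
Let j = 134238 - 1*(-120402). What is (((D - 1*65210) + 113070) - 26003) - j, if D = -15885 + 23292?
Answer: -225376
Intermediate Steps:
D = 7407
j = 254640 (j = 134238 + 120402 = 254640)
(((D - 1*65210) + 113070) - 26003) - j = (((7407 - 1*65210) + 113070) - 26003) - 1*254640 = (((7407 - 65210) + 113070) - 26003) - 254640 = ((-57803 + 113070) - 26003) - 254640 = (55267 - 26003) - 254640 = 29264 - 254640 = -225376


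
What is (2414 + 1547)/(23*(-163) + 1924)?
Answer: -3961/1825 ≈ -2.1704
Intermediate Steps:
(2414 + 1547)/(23*(-163) + 1924) = 3961/(-3749 + 1924) = 3961/(-1825) = 3961*(-1/1825) = -3961/1825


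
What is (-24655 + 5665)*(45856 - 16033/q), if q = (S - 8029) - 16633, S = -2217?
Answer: -23406683888430/26879 ≈ -8.7082e+8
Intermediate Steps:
q = -26879 (q = (-2217 - 8029) - 16633 = -10246 - 16633 = -26879)
(-24655 + 5665)*(45856 - 16033/q) = (-24655 + 5665)*(45856 - 16033/(-26879)) = -18990*(45856 - 16033*(-1/26879)) = -18990*(45856 + 16033/26879) = -18990*1232579457/26879 = -23406683888430/26879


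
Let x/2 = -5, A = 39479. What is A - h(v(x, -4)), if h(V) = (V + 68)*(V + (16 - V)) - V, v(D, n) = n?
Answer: 38451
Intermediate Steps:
x = -10 (x = 2*(-5) = -10)
h(V) = 1088 + 15*V (h(V) = (68 + V)*16 - V = (1088 + 16*V) - V = 1088 + 15*V)
A - h(v(x, -4)) = 39479 - (1088 + 15*(-4)) = 39479 - (1088 - 60) = 39479 - 1*1028 = 39479 - 1028 = 38451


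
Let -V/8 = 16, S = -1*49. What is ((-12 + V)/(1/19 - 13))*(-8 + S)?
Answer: -25270/41 ≈ -616.34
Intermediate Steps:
S = -49
V = -128 (V = -8*16 = -128)
((-12 + V)/(1/19 - 13))*(-8 + S) = ((-12 - 128)/(1/19 - 13))*(-8 - 49) = -140/(1/19 - 13)*(-57) = -140/(-246/19)*(-57) = -140*(-19/246)*(-57) = (1330/123)*(-57) = -25270/41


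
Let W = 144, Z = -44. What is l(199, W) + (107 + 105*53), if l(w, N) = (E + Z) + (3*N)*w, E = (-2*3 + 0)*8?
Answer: 91548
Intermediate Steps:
E = -48 (E = (-6 + 0)*8 = -6*8 = -48)
l(w, N) = -92 + 3*N*w (l(w, N) = (-48 - 44) + (3*N)*w = -92 + 3*N*w)
l(199, W) + (107 + 105*53) = (-92 + 3*144*199) + (107 + 105*53) = (-92 + 85968) + (107 + 5565) = 85876 + 5672 = 91548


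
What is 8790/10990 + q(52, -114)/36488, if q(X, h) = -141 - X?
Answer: 31860845/40100312 ≈ 0.79453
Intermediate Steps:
8790/10990 + q(52, -114)/36488 = 8790/10990 + (-141 - 1*52)/36488 = 8790*(1/10990) + (-141 - 52)*(1/36488) = 879/1099 - 193*1/36488 = 879/1099 - 193/36488 = 31860845/40100312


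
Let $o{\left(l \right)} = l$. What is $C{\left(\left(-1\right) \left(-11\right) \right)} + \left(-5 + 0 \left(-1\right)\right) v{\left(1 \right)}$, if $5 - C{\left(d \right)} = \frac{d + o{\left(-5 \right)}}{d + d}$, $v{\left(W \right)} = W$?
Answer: $- \frac{3}{11} \approx -0.27273$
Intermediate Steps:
$C{\left(d \right)} = 5 - \frac{-5 + d}{2 d}$ ($C{\left(d \right)} = 5 - \frac{d - 5}{d + d} = 5 - \frac{-5 + d}{2 d}$)
$C{\left(\left(-1\right) \left(-11\right) \right)} + \left(-5 + 0 \left(-1\right)\right) v{\left(1 \right)} = \frac{5 + 9 \left(\left(-1\right) \left(-11\right)\right)}{2 \left(\left(-1\right) \left(-11\right)\right)} + \left(-5 + 0 \left(-1\right)\right) 1 = \frac{5 + 9 \cdot 11}{2 \cdot 11} + \left(-5 + 0\right) 1 = \frac{1}{2} \cdot \frac{1}{11} \left(5 + 99\right) - 5 = \frac{1}{2} \cdot \frac{1}{11} \cdot 104 - 5 = \frac{52}{11} - 5 = - \frac{3}{11}$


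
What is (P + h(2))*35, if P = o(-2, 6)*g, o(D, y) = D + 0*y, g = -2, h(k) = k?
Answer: 210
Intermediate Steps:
o(D, y) = D (o(D, y) = D + 0 = D)
P = 4 (P = -2*(-2) = 4)
(P + h(2))*35 = (4 + 2)*35 = 6*35 = 210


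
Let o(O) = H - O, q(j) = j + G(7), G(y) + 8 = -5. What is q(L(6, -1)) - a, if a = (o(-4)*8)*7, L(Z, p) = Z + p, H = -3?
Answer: -64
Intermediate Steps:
G(y) = -13 (G(y) = -8 - 5 = -13)
q(j) = -13 + j (q(j) = j - 13 = -13 + j)
o(O) = -3 - O
a = 56 (a = ((-3 - 1*(-4))*8)*7 = ((-3 + 4)*8)*7 = (1*8)*7 = 8*7 = 56)
q(L(6, -1)) - a = (-13 + (6 - 1)) - 1*56 = (-13 + 5) - 56 = -8 - 56 = -64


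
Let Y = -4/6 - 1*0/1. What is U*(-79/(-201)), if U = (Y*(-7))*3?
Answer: 1106/201 ≈ 5.5025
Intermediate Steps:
Y = -2/3 (Y = -4*1/6 + 0*1 = -2/3 + 0 = -2/3 ≈ -0.66667)
U = 14 (U = -2/3*(-7)*3 = (14/3)*3 = 14)
U*(-79/(-201)) = 14*(-79/(-201)) = 14*(-79*(-1/201)) = 14*(79/201) = 1106/201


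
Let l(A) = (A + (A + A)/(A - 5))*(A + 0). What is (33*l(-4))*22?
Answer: 27104/3 ≈ 9034.7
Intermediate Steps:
l(A) = A*(A + 2*A/(-5 + A)) (l(A) = (A + (2*A)/(-5 + A))*A = (A + 2*A/(-5 + A))*A = A*(A + 2*A/(-5 + A)))
(33*l(-4))*22 = (33*((-4)²*(-3 - 4)/(-5 - 4)))*22 = (33*(16*(-7)/(-9)))*22 = (33*(16*(-⅑)*(-7)))*22 = (33*(112/9))*22 = (1232/3)*22 = 27104/3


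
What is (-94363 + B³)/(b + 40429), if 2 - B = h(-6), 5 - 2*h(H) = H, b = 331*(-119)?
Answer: -755247/8320 ≈ -90.775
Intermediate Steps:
b = -39389
h(H) = 5/2 - H/2
B = -7/2 (B = 2 - (5/2 - ½*(-6)) = 2 - (5/2 + 3) = 2 - 1*11/2 = 2 - 11/2 = -7/2 ≈ -3.5000)
(-94363 + B³)/(b + 40429) = (-94363 + (-7/2)³)/(-39389 + 40429) = (-94363 - 343/8)/1040 = -755247/8*1/1040 = -755247/8320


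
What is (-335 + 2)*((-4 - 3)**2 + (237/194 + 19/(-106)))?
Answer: -85670244/5141 ≈ -16664.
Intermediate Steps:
(-335 + 2)*((-4 - 3)**2 + (237/194 + 19/(-106))) = -333*((-7)**2 + (237*(1/194) + 19*(-1/106))) = -333*(49 + (237/194 - 19/106)) = -333*(49 + 5359/5141) = -333*257268/5141 = -85670244/5141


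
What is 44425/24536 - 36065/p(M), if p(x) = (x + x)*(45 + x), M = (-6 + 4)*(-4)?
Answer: -105902305/2600816 ≈ -40.719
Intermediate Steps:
M = 8 (M = -2*(-4) = 8)
p(x) = 2*x*(45 + x) (p(x) = (2*x)*(45 + x) = 2*x*(45 + x))
44425/24536 - 36065/p(M) = 44425/24536 - 36065*1/(16*(45 + 8)) = 44425*(1/24536) - 36065/(2*8*53) = 44425/24536 - 36065/848 = -105902305/2600816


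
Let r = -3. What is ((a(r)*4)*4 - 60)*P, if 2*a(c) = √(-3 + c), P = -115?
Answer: 6900 - 920*I*√6 ≈ 6900.0 - 2253.5*I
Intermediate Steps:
a(c) = √(-3 + c)/2
((a(r)*4)*4 - 60)*P = (((√(-3 - 3)/2)*4)*4 - 60)*(-115) = (((√(-6)/2)*4)*4 - 60)*(-115) = ((((I*√6)/2)*4)*4 - 60)*(-115) = (((I*√6/2)*4)*4 - 60)*(-115) = ((2*I*√6)*4 - 60)*(-115) = (8*I*√6 - 60)*(-115) = (-60 + 8*I*√6)*(-115) = 6900 - 920*I*√6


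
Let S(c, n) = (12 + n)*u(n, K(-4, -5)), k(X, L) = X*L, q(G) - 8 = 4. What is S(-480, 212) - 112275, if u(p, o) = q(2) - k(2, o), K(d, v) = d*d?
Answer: -116755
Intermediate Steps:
q(G) = 12 (q(G) = 8 + 4 = 12)
k(X, L) = L*X
K(d, v) = d**2
u(p, o) = 12 - 2*o (u(p, o) = 12 - o*2 = 12 - 2*o)
S(c, n) = -240 - 20*n (S(c, n) = (12 + n)*(12 - 2*(-4)**2) = (12 + n)*(12 - 2*16) = (12 + n)*(12 - 32) = (12 + n)*(-20) = -240 - 20*n)
S(-480, 212) - 112275 = (-240 - 20*212) - 112275 = (-240 - 4240) - 112275 = -4480 - 112275 = -116755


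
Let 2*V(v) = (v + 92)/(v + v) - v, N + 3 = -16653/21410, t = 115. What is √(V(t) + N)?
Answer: I*√27882746135/21410 ≈ 7.7992*I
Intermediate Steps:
N = -80883/21410 (N = -3 - 16653/21410 = -80883/21410 ≈ -3.7778)
V(v) = -v/2 + (92 + v)/(4*v) (V(v) = ((v + 92)/(v + v) - v)/2 = ((92 + v)/((2*v)) - v)/2 = ((92 + v)*(1/(2*v)) - v)/2 = ((92 + v)/(2*v) - v)/2 = (-v + (92 + v)/(2*v))/2 = -v/2 + (92 + v)/(4*v))
√(V(t) + N) = √((¼ + 23/115 - ½*115) - 80883/21410) = √((¼ + 23*(1/115) - 115/2) - 80883/21410) = √((¼ + ⅕ - 115/2) - 80883/21410) = √(-1141/20 - 80883/21410) = √(-2604647/42820) = I*√27882746135/21410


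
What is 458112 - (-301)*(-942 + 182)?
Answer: 229352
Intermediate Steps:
458112 - (-301)*(-942 + 182) = 458112 - (-301)*(-760) = 458112 - 1*228760 = 458112 - 228760 = 229352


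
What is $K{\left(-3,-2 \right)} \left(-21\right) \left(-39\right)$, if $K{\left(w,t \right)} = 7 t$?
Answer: $-11466$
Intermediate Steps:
$K{\left(-3,-2 \right)} \left(-21\right) \left(-39\right) = 7 \left(-2\right) \left(-21\right) \left(-39\right) = \left(-14\right) \left(-21\right) \left(-39\right) = 294 \left(-39\right) = -11466$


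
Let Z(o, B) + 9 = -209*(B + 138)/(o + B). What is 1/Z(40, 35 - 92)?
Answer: 17/16776 ≈ 0.0010134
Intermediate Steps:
Z(o, B) = -9 - 209*(138 + B)/(B + o) (Z(o, B) = -9 - 209*(B + 138)/(o + B) = -9 - 209*(138 + B)/(B + o))
1/Z(40, 35 - 92) = 1/((-28842 - 218*(35 - 92) - 9*40)/((35 - 92) + 40)) = 1/((-28842 - 218*(-57) - 360)/(-57 + 40)) = 1/((-28842 + 12426 - 360)/(-17)) = 1/(-1/17*(-16776)) = 1/(16776/17) = 17/16776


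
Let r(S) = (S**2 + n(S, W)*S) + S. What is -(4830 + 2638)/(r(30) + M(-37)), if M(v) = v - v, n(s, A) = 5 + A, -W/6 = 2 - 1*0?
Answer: -1867/180 ≈ -10.372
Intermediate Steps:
W = -12 (W = -6*(2 - 1*0) = -6*(2 + 0) = -6*2 = -12)
r(S) = S**2 - 6*S (r(S) = (S**2 + (5 - 12)*S) + S = (S**2 - 7*S) + S = S**2 - 6*S)
M(v) = 0
-(4830 + 2638)/(r(30) + M(-37)) = -(4830 + 2638)/(30*(-6 + 30) + 0) = -7468/(30*24 + 0) = -7468/(720 + 0) = -7468/720 = -1*1867/180 = -1867/180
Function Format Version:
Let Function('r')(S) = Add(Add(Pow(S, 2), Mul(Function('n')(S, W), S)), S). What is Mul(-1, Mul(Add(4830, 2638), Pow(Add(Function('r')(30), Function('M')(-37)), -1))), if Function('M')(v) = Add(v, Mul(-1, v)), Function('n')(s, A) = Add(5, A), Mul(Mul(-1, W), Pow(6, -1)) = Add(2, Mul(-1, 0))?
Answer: Rational(-1867, 180) ≈ -10.372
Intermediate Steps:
W = -12 (W = Mul(-6, Add(2, Mul(-1, 0))) = Mul(-6, Add(2, 0)) = Mul(-6, 2) = -12)
Function('r')(S) = Add(Pow(S, 2), Mul(-6, S)) (Function('r')(S) = Add(Add(Pow(S, 2), Mul(Add(5, -12), S)), S) = Add(Add(Pow(S, 2), Mul(-7, S)), S) = Add(Pow(S, 2), Mul(-6, S)))
Function('M')(v) = 0
Mul(-1, Mul(Add(4830, 2638), Pow(Add(Function('r')(30), Function('M')(-37)), -1))) = Mul(-1, Mul(Add(4830, 2638), Pow(Add(Mul(30, Add(-6, 30)), 0), -1))) = Mul(-1, Mul(7468, Pow(Add(Mul(30, 24), 0), -1))) = Mul(-1, Mul(7468, Pow(Add(720, 0), -1))) = Mul(-1, Mul(7468, Pow(720, -1))) = Mul(-1, Mul(7468, Rational(1, 720))) = Mul(-1, Rational(1867, 180)) = Rational(-1867, 180)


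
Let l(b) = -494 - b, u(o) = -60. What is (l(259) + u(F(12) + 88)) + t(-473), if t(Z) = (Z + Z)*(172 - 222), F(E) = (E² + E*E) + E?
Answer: 46487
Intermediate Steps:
F(E) = E + 2*E² (F(E) = (E² + E²) + E = 2*E² + E = E + 2*E²)
t(Z) = -100*Z (t(Z) = (2*Z)*(-50) = -100*Z)
(l(259) + u(F(12) + 88)) + t(-473) = ((-494 - 1*259) - 60) - 100*(-473) = ((-494 - 259) - 60) + 47300 = (-753 - 60) + 47300 = -813 + 47300 = 46487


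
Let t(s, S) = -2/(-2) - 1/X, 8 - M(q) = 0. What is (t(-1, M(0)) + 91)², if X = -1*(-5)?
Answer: 210681/25 ≈ 8427.2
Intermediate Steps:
X = 5
M(q) = 8 (M(q) = 8 - 1*0 = 8 + 0 = 8)
t(s, S) = ⅘ (t(s, S) = -2/(-2) - 1/5 = -2*(-½) - 1*⅕ = 1 - ⅕ = ⅘)
(t(-1, M(0)) + 91)² = (⅘ + 91)² = (459/5)² = 210681/25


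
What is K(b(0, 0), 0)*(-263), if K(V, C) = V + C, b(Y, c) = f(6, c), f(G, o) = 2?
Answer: -526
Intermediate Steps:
b(Y, c) = 2
K(V, C) = C + V
K(b(0, 0), 0)*(-263) = (0 + 2)*(-263) = 2*(-263) = -526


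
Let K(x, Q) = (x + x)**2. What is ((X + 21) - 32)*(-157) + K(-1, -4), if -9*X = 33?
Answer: 6920/3 ≈ 2306.7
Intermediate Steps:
X = -11/3 (X = -1/9*33 = -11/3 ≈ -3.6667)
K(x, Q) = 4*x**2 (K(x, Q) = (2*x)**2 = 4*x**2)
((X + 21) - 32)*(-157) + K(-1, -4) = ((-11/3 + 21) - 32)*(-157) + 4*(-1)**2 = (52/3 - 32)*(-157) + 4*1 = -44/3*(-157) + 4 = 6908/3 + 4 = 6920/3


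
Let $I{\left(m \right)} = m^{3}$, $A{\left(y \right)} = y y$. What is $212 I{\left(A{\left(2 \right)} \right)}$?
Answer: $13568$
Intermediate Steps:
$A{\left(y \right)} = y^{2}$
$212 I{\left(A{\left(2 \right)} \right)} = 212 \left(2^{2}\right)^{3} = 212 \cdot 4^{3} = 212 \cdot 64 = 13568$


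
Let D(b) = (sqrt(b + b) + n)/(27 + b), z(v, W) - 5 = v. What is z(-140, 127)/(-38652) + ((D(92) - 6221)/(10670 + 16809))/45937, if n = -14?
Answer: 964299060639/276479662716044 + 2*sqrt(46)/150214035937 ≈ 0.0034878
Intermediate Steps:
z(v, W) = 5 + v
D(b) = (-14 + sqrt(2)*sqrt(b))/(27 + b) (D(b) = (sqrt(b + b) - 14)/(27 + b) = (sqrt(2*b) - 14)/(27 + b) = (sqrt(2)*sqrt(b) - 14)/(27 + b) = (-14 + sqrt(2)*sqrt(b))/(27 + b))
z(-140, 127)/(-38652) + ((D(92) - 6221)/(10670 + 16809))/45937 = (5 - 140)/(-38652) + (((-14 + sqrt(2)*sqrt(92))/(27 + 92) - 6221)/(10670 + 16809))/45937 = -135*(-1/38652) + (((-14 + sqrt(2)*(2*sqrt(23)))/119 - 6221)/27479)*(1/45937) = 45/12884 + (((-14 + 2*sqrt(46))/119 - 6221)*(1/27479))*(1/45937) = 45/12884 + (((-2/17 + 2*sqrt(46)/119) - 6221)*(1/27479))*(1/45937) = 45/12884 + ((-105759/17 + 2*sqrt(46)/119)*(1/27479))*(1/45937) = 45/12884 + (-105759/467143 + 2*sqrt(46)/3270001)*(1/45937) = 45/12884 + (-105759/21459147991 + 2*sqrt(46)/150214035937) = 964299060639/276479662716044 + 2*sqrt(46)/150214035937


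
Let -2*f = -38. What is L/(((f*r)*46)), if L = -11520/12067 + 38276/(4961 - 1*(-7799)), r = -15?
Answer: -7156393/45877527300 ≈ -0.00015599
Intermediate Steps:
f = 19 (f = -½*(-38) = 19)
L = 7156393/3499430 (L = -11520*1/12067 + 38276/(4961 + 7799) = -11520/12067 + 38276/12760 = -11520/12067 + 38276*(1/12760) = -11520/12067 + 9569/3190 = 7156393/3499430 ≈ 2.0450)
L/(((f*r)*46)) = 7156393/(3499430*(((19*(-15))*46))) = 7156393/(3499430*((-285*46))) = (7156393/3499430)/(-13110) = (7156393/3499430)*(-1/13110) = -7156393/45877527300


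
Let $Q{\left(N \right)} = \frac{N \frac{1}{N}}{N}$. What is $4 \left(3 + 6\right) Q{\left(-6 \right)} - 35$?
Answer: $-41$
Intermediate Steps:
$Q{\left(N \right)} = \frac{1}{N}$ ($Q{\left(N \right)} = 1 \frac{1}{N} = \frac{1}{N}$)
$4 \left(3 + 6\right) Q{\left(-6 \right)} - 35 = \frac{4 \left(3 + 6\right)}{-6} - 35 = 4 \cdot 9 \left(- \frac{1}{6}\right) - 35 = 36 \left(- \frac{1}{6}\right) - 35 = -6 - 35 = -41$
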